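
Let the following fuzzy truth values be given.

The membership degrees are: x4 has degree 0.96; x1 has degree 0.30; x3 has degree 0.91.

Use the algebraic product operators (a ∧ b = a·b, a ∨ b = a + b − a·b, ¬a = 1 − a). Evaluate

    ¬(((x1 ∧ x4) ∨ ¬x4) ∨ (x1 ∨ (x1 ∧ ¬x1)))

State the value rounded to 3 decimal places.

x1 ∧ x4 = a·b on (0.3000, 0.9600) = 0.2880
¬x4 = 1 − 0.9600 = 0.0400
(x1 ∧ x4) ∨ ¬x4 = a + b − a·b on (0.2880, 0.0400) = 0.3165
¬x1 = 1 − 0.3000 = 0.7000
x1 ∧ ¬x1 = a·b on (0.3000, 0.7000) = 0.2100
x1 ∨ (x1 ∧ ¬x1) = a + b − a·b on (0.3000, 0.2100) = 0.4470
((x1 ∧ x4) ∨ ¬x4) ∨ (x1 ∨ (x1 ∧ ¬x1)) = a + b − a·b on (0.3165, 0.4470) = 0.6220
¬(((x1 ∧ x4) ∨ ¬x4) ∨ (x1 ∨ (x1 ∧ ¬x1))) = 1 − 0.6220 = 0.3780

0.378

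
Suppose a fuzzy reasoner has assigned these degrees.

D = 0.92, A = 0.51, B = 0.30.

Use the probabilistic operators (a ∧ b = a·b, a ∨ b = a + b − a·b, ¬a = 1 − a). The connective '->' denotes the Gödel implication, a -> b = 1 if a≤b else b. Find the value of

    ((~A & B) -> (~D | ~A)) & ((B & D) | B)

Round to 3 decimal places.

0.493

~A = 1 − 0.5100 = 0.4900
~A & B = a·b on (0.4900, 0.3000) = 0.1470
~D = 1 − 0.9200 = 0.0800
~A = 1 − 0.5100 = 0.4900
~D | ~A = a + b − a·b on (0.0800, 0.4900) = 0.5308
(~A & B) -> (~D | ~A)  [Gödel: 1 if a≤b else b] with a=0.1470, b=0.5308 → 1.0000
B & D = a·b on (0.3000, 0.9200) = 0.2760
(B & D) | B = a + b − a·b on (0.2760, 0.3000) = 0.4932
((~A & B) -> (~D | ~A)) & ((B & D) | B) = a·b on (1.0000, 0.4932) = 0.4932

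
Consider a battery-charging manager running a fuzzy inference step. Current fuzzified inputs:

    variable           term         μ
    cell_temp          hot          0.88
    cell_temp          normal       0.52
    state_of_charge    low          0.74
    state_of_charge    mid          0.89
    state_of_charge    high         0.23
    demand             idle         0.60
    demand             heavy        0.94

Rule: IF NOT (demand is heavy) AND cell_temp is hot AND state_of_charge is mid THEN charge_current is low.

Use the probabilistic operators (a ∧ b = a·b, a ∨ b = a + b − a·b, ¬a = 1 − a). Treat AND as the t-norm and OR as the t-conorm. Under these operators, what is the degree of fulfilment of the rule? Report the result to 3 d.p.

firing strength: ¬heavy=1−0.94=0.06, hot=0.88, mid=0.89; AND[a·b] → w = 0.0470

0.047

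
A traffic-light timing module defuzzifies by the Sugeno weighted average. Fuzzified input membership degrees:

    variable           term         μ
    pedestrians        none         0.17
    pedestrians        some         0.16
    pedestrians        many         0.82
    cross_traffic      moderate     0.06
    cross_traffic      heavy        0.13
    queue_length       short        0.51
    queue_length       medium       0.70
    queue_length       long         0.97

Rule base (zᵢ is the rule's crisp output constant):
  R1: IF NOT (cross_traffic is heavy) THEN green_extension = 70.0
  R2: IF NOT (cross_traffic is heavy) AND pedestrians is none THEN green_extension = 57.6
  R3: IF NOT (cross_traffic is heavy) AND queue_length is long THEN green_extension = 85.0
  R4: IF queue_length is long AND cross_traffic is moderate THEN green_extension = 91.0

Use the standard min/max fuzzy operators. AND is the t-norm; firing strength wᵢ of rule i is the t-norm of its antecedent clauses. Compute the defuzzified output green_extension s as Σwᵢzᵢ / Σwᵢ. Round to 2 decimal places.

76.19

R1 (z=70.0): ¬heavy=1−0.13=0.87 → w = 0.87
R2 (z=57.6): ¬heavy=1−0.13=0.87, none=0.17; AND[min(a, b)] → w = 0.17
R3 (z=85.0): ¬heavy=1−0.13=0.87, long=0.97; AND[min(a, b)] → w = 0.87
R4 (z=91.0): long=0.97, moderate=0.06; AND[min(a, b)] → w = 0.06
Weighted average = (0.87·70.0 + 0.17·57.6 + 0.87·85.0 + 0.06·91.0) / (0.87 + 0.17 + 0.87 + 0.06)
  = 150.1020 / 1.9700 = 76.19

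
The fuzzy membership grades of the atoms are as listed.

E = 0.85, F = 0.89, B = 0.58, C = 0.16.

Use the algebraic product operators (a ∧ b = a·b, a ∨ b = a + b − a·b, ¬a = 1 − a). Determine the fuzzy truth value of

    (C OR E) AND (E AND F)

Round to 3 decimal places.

0.661

C OR E = a + b − a·b on (0.1600, 0.8500) = 0.8740
E AND F = a·b on (0.8500, 0.8900) = 0.7565
(C OR E) AND (E AND F) = a·b on (0.8740, 0.7565) = 0.6612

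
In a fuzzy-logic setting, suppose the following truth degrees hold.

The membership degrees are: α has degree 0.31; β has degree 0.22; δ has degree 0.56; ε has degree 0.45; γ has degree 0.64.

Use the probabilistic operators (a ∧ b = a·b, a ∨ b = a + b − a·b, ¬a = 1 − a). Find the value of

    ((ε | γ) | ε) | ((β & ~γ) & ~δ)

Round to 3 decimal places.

0.895

ε | γ = a + b − a·b on (0.4500, 0.6400) = 0.8020
(ε | γ) | ε = a + b − a·b on (0.8020, 0.4500) = 0.8911
~γ = 1 − 0.6400 = 0.3600
β & ~γ = a·b on (0.2200, 0.3600) = 0.0792
~δ = 1 − 0.5600 = 0.4400
(β & ~γ) & ~δ = a·b on (0.0792, 0.4400) = 0.0348
((ε | γ) | ε) | ((β & ~γ) & ~δ) = a + b − a·b on (0.8911, 0.0348) = 0.8949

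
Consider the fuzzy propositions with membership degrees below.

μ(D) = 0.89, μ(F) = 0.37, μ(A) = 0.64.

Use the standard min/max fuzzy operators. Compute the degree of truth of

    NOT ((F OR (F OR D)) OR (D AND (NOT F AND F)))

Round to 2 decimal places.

F OR D = max(a, b) on (0.37, 0.89) = 0.89
F OR (F OR D) = max(a, b) on (0.37, 0.89) = 0.89
NOT F = 1 − 0.37 = 0.63
NOT F AND F = min(a, b) on (0.63, 0.37) = 0.37
D AND (NOT F AND F) = min(a, b) on (0.89, 0.37) = 0.37
(F OR (F OR D)) OR (D AND (NOT F AND F)) = max(a, b) on (0.89, 0.37) = 0.89
NOT ((F OR (F OR D)) OR (D AND (NOT F AND F))) = 1 − 0.89 = 0.11

0.11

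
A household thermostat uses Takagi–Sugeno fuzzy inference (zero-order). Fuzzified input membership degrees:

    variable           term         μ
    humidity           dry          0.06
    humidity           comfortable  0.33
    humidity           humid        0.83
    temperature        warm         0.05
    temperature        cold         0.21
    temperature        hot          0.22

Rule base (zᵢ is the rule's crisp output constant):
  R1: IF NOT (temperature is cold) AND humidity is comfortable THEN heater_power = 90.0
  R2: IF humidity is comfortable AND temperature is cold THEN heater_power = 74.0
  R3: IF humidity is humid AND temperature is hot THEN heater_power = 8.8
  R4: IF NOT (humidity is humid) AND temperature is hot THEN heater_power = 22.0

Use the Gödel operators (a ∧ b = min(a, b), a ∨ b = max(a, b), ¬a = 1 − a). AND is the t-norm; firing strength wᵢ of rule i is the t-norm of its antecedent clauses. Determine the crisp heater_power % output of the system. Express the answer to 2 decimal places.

R1 (z=90.0): ¬cold=1−0.21=0.79, comfortable=0.33; AND[min(a, b)] → w = 0.33
R2 (z=74.0): comfortable=0.33, cold=0.21; AND[min(a, b)] → w = 0.21
R3 (z=8.8): humid=0.83, hot=0.22; AND[min(a, b)] → w = 0.22
R4 (z=22.0): ¬humid=1−0.83=0.17, hot=0.22; AND[min(a, b)] → w = 0.17
Weighted average = (0.33·90.0 + 0.21·74.0 + 0.22·8.8 + 0.17·22.0) / (0.33 + 0.21 + 0.22 + 0.17)
  = 50.9160 / 0.9300 = 54.75

54.75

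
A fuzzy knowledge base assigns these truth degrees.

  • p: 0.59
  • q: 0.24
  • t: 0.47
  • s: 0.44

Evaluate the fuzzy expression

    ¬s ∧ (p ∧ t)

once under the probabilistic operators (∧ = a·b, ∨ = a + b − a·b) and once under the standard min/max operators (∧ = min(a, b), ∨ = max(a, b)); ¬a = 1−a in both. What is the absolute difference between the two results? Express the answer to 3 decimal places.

0.315

Under probabilistic:
  ¬s = 1 − 0.4400 = 0.5600
  p ∧ t = a·b on (0.5900, 0.4700) = 0.2773
  ¬s ∧ (p ∧ t) = a·b on (0.5600, 0.2773) = 0.1553
  → value = 0.1553
Under standard min/max:
  ¬s = 1 − 0.44 = 0.56
  p ∧ t = min(a, b) on (0.59, 0.47) = 0.47
  ¬s ∧ (p ∧ t) = min(a, b) on (0.56, 0.47) = 0.47
  → value = 0.4700
|0.1553 − 0.4700| = 0.315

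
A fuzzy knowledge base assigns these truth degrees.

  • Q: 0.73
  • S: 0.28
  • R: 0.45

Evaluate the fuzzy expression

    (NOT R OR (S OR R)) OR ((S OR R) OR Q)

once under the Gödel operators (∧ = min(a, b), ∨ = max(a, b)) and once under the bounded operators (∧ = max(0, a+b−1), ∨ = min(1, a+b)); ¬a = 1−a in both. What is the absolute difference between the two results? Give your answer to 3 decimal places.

0.270

Under Gödel:
  NOT R = 1 − 0.45 = 0.55
  S OR R = max(a, b) on (0.28, 0.45) = 0.45
  NOT R OR (S OR R) = max(a, b) on (0.55, 0.45) = 0.55
  S OR R = max(a, b) on (0.28, 0.45) = 0.45
  (S OR R) OR Q = max(a, b) on (0.45, 0.73) = 0.73
  (NOT R OR (S OR R)) OR ((S OR R) OR Q) = max(a, b) on (0.55, 0.73) = 0.73
  → value = 0.7300
Under bounded:
  NOT R = 1 − 0.45 = 0.55
  S OR R = min(1, a+b) on (0.28, 0.45) = 0.73
  NOT R OR (S OR R) = min(1, a+b) on (0.55, 0.73) = 1.00
  S OR R = min(1, a+b) on (0.28, 0.45) = 0.73
  (S OR R) OR Q = min(1, a+b) on (0.73, 0.73) = 1.00
  (NOT R OR (S OR R)) OR ((S OR R) OR Q) = min(1, a+b) on (1.00, 1.00) = 1.00
  → value = 1.0000
|0.7300 − 1.0000| = 0.270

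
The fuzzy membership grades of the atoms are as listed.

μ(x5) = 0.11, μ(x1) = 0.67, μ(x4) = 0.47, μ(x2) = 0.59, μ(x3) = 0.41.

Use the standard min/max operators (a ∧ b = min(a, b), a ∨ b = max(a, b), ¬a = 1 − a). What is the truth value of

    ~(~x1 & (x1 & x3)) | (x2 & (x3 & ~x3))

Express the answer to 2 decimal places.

~x1 = 1 − 0.67 = 0.33
x1 & x3 = min(a, b) on (0.67, 0.41) = 0.41
~x1 & (x1 & x3) = min(a, b) on (0.33, 0.41) = 0.33
~(~x1 & (x1 & x3)) = 1 − 0.33 = 0.67
~x3 = 1 − 0.41 = 0.59
x3 & ~x3 = min(a, b) on (0.41, 0.59) = 0.41
x2 & (x3 & ~x3) = min(a, b) on (0.59, 0.41) = 0.41
~(~x1 & (x1 & x3)) | (x2 & (x3 & ~x3)) = max(a, b) on (0.67, 0.41) = 0.67

0.67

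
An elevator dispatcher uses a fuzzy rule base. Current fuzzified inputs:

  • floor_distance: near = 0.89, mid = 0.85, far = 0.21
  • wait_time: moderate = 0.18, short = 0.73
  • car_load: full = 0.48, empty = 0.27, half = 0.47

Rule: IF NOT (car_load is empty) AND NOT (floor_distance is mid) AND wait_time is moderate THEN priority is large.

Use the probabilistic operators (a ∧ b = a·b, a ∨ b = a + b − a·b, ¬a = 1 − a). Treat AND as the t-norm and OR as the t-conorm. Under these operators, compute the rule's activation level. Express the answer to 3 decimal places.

0.020

firing strength: ¬empty=1−0.27=0.73, ¬mid=1−0.85=0.15, moderate=0.18; AND[a·b] → w = 0.0197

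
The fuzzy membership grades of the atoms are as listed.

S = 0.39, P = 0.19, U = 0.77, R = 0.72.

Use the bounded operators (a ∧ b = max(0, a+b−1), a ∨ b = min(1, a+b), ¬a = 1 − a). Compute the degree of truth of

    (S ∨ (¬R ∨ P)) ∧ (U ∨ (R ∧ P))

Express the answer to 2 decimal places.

¬R = 1 − 0.72 = 0.28
¬R ∨ P = min(1, a+b) on (0.28, 0.19) = 0.47
S ∨ (¬R ∨ P) = min(1, a+b) on (0.39, 0.47) = 0.86
R ∧ P = max(0, a+b−1) on (0.72, 0.19) = 0.00
U ∨ (R ∧ P) = min(1, a+b) on (0.77, 0.00) = 0.77
(S ∨ (¬R ∨ P)) ∧ (U ∨ (R ∧ P)) = max(0, a+b−1) on (0.86, 0.77) = 0.63

0.63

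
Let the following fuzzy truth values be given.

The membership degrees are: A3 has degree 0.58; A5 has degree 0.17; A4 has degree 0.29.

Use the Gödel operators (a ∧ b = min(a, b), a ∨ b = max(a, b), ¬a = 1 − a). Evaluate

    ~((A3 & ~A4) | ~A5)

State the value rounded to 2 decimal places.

0.17

~A4 = 1 − 0.29 = 0.71
A3 & ~A4 = min(a, b) on (0.58, 0.71) = 0.58
~A5 = 1 − 0.17 = 0.83
(A3 & ~A4) | ~A5 = max(a, b) on (0.58, 0.83) = 0.83
~((A3 & ~A4) | ~A5) = 1 − 0.83 = 0.17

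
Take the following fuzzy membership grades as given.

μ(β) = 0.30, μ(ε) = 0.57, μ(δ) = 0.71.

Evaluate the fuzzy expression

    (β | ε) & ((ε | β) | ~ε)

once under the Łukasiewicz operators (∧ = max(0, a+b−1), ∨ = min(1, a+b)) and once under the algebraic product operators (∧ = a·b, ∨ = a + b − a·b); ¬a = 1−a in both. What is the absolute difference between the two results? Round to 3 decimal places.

0.291

Under Łukasiewicz:
  β | ε = min(1, a+b) on (0.30, 0.57) = 0.87
  ε | β = min(1, a+b) on (0.57, 0.30) = 0.87
  ~ε = 1 − 0.57 = 0.43
  (ε | β) | ~ε = min(1, a+b) on (0.87, 0.43) = 1.00
  (β | ε) & ((ε | β) | ~ε) = max(0, a+b−1) on (0.87, 1.00) = 0.87
  → value = 0.8700
Under algebraic product:
  β | ε = a + b − a·b on (0.3000, 0.5700) = 0.6990
  ε | β = a + b − a·b on (0.5700, 0.3000) = 0.6990
  ~ε = 1 − 0.5700 = 0.4300
  (ε | β) | ~ε = a + b − a·b on (0.6990, 0.4300) = 0.8284
  (β | ε) & ((ε | β) | ~ε) = a·b on (0.6990, 0.8284) = 0.5791
  → value = 0.5791
|0.8700 − 0.5791| = 0.291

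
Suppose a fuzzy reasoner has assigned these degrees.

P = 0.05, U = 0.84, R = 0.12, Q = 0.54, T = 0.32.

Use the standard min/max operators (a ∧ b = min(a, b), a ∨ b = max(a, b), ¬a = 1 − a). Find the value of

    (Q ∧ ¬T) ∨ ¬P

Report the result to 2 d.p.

¬T = 1 − 0.32 = 0.68
Q ∧ ¬T = min(a, b) on (0.54, 0.68) = 0.54
¬P = 1 − 0.05 = 0.95
(Q ∧ ¬T) ∨ ¬P = max(a, b) on (0.54, 0.95) = 0.95

0.95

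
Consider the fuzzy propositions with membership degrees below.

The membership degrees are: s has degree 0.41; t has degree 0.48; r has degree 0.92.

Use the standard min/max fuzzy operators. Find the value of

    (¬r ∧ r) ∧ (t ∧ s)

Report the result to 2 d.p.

0.08

¬r = 1 − 0.92 = 0.08
¬r ∧ r = min(a, b) on (0.08, 0.92) = 0.08
t ∧ s = min(a, b) on (0.48, 0.41) = 0.41
(¬r ∧ r) ∧ (t ∧ s) = min(a, b) on (0.08, 0.41) = 0.08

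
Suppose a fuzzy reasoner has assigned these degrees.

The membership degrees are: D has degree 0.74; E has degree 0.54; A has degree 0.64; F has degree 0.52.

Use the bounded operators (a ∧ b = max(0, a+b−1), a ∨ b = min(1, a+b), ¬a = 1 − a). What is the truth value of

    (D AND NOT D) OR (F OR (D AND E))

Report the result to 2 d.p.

0.80

NOT D = 1 − 0.74 = 0.26
D AND NOT D = max(0, a+b−1) on (0.74, 0.26) = 0.00
D AND E = max(0, a+b−1) on (0.74, 0.54) = 0.28
F OR (D AND E) = min(1, a+b) on (0.52, 0.28) = 0.80
(D AND NOT D) OR (F OR (D AND E)) = min(1, a+b) on (0.00, 0.80) = 0.80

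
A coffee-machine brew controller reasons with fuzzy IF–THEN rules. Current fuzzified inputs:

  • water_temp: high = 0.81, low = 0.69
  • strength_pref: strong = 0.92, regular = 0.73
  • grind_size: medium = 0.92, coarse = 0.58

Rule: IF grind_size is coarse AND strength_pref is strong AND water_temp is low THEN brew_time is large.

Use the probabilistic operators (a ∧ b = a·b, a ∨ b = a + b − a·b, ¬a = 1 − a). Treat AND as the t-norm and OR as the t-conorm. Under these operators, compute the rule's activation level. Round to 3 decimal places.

firing strength: coarse=0.58, strong=0.92, low=0.69; AND[a·b] → w = 0.3682

0.368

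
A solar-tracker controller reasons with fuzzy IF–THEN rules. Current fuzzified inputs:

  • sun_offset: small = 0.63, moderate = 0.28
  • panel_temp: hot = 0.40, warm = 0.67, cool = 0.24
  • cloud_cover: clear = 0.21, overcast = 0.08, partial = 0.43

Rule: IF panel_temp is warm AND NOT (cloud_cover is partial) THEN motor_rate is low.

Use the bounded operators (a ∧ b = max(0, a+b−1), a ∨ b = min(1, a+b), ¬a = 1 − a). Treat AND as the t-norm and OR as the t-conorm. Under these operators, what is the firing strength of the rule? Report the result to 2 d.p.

firing strength: warm=0.67, ¬partial=1−0.43=0.57; AND[max(0, a+b−1)] → w = 0.24

0.24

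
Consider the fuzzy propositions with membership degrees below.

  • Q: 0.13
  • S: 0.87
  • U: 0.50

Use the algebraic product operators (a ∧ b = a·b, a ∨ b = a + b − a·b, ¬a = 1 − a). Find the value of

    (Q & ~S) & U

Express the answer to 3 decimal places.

0.008

~S = 1 − 0.8700 = 0.1300
Q & ~S = a·b on (0.1300, 0.1300) = 0.0169
(Q & ~S) & U = a·b on (0.0169, 0.5000) = 0.0085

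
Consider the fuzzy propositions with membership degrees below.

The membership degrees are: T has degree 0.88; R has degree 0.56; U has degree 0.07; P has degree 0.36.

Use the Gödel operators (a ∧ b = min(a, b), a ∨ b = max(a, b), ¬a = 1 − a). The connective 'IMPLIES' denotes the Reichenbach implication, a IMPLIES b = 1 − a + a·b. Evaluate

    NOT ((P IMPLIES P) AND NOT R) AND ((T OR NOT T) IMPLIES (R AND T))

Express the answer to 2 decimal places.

0.56

P IMPLIES P  [Reichenbach: 1 − a + a·b] with a=0.36, b=0.36 → 0.77
NOT R = 1 − 0.56 = 0.44
(P IMPLIES P) AND NOT R = min(a, b) on (0.77, 0.44) = 0.44
NOT ((P IMPLIES P) AND NOT R) = 1 − 0.44 = 0.56
NOT T = 1 − 0.88 = 0.12
T OR NOT T = max(a, b) on (0.88, 0.12) = 0.88
R AND T = min(a, b) on (0.56, 0.88) = 0.56
(T OR NOT T) IMPLIES (R AND T)  [Reichenbach: 1 − a + a·b] with a=0.88, b=0.56 → 0.61
NOT ((P IMPLIES P) AND NOT R) AND ((T OR NOT T) IMPLIES (R AND T)) = min(a, b) on (0.56, 0.61) = 0.56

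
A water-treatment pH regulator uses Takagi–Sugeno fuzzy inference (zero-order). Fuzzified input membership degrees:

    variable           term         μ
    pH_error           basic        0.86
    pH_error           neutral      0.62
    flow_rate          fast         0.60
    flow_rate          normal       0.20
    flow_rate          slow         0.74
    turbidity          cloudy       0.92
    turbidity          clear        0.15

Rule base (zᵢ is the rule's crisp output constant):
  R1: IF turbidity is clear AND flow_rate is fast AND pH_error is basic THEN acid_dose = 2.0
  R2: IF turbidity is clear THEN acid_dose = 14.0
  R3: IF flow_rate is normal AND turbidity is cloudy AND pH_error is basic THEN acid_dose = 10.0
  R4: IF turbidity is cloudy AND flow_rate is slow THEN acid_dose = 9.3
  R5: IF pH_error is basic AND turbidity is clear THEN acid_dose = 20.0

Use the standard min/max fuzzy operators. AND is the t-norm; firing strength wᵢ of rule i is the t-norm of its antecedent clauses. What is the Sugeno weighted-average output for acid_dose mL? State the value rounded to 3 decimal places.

R1 (z=2.0): clear=0.15, fast=0.60, basic=0.86; AND[min(a, b)] → w = 0.15
R2 (z=14.0): clear=0.15 → w = 0.15
R3 (z=10.0): normal=0.20, cloudy=0.92, basic=0.86; AND[min(a, b)] → w = 0.20
R4 (z=9.3): cloudy=0.92, slow=0.74; AND[min(a, b)] → w = 0.74
R5 (z=20.0): basic=0.86, clear=0.15; AND[min(a, b)] → w = 0.15
Weighted average = (0.15·2.0 + 0.15·14.0 + 0.20·10.0 + 0.74·9.3 + 0.15·20.0) / (0.15 + 0.15 + 0.20 + 0.74 + 0.15)
  = 14.2820 / 1.3900 = 10.275

10.275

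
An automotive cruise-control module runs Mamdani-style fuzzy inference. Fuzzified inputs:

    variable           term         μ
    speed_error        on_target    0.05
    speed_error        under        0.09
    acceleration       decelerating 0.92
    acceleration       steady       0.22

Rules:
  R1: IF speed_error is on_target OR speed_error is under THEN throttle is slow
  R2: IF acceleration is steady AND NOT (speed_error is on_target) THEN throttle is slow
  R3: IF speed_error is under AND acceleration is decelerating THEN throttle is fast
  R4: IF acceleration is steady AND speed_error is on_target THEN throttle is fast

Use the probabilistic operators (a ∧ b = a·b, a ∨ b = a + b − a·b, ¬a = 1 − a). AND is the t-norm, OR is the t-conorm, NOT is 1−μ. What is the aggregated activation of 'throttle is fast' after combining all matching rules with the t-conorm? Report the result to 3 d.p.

R1: on_target=0.05, under=0.09; OR[a + b − a·b] → w = 0.1355
R2: steady=0.22, ¬on_target=1−0.05=0.95; AND[a·b] → w = 0.2090
R3: under=0.09, decelerating=0.92; AND[a·b] → w = 0.0828
R4: steady=0.22, on_target=0.05; AND[a·b] → w = 0.0110
Rules with consequent 'fast': {R3, R4} → strengths 0.0828, 0.0110
Aggregate via t-conorm [a + b − a·b]: 0.0929

0.093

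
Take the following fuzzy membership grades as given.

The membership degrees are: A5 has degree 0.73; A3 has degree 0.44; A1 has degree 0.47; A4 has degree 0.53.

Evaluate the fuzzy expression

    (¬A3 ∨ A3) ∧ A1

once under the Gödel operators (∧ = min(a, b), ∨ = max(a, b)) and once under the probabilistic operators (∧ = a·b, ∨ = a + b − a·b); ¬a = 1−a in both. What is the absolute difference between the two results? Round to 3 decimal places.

Under Gödel:
  ¬A3 = 1 − 0.44 = 0.56
  ¬A3 ∨ A3 = max(a, b) on (0.56, 0.44) = 0.56
  (¬A3 ∨ A3) ∧ A1 = min(a, b) on (0.56, 0.47) = 0.47
  → value = 0.4700
Under probabilistic:
  ¬A3 = 1 − 0.4400 = 0.5600
  ¬A3 ∨ A3 = a + b − a·b on (0.5600, 0.4400) = 0.7536
  (¬A3 ∨ A3) ∧ A1 = a·b on (0.7536, 0.4700) = 0.3542
  → value = 0.3542
|0.4700 − 0.3542| = 0.116

0.116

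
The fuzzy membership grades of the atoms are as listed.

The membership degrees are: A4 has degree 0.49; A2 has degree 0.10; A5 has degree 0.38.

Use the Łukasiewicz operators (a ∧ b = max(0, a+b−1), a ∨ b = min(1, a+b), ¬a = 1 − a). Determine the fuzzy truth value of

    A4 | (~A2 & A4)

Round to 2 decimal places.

0.88

~A2 = 1 − 0.10 = 0.90
~A2 & A4 = max(0, a+b−1) on (0.90, 0.49) = 0.39
A4 | (~A2 & A4) = min(1, a+b) on (0.49, 0.39) = 0.88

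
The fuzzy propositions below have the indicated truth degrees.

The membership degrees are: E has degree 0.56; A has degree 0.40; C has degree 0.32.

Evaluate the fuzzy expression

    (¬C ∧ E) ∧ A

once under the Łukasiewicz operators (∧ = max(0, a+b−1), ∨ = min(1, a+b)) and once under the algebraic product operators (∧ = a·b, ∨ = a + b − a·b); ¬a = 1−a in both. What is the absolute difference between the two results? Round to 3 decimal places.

0.152

Under Łukasiewicz:
  ¬C = 1 − 0.32 = 0.68
  ¬C ∧ E = max(0, a+b−1) on (0.68, 0.56) = 0.24
  (¬C ∧ E) ∧ A = max(0, a+b−1) on (0.24, 0.40) = 0.00
  → value = 0.0000
Under algebraic product:
  ¬C = 1 − 0.3200 = 0.6800
  ¬C ∧ E = a·b on (0.6800, 0.5600) = 0.3808
  (¬C ∧ E) ∧ A = a·b on (0.3808, 0.4000) = 0.1523
  → value = 0.1523
|0.0000 − 0.1523| = 0.152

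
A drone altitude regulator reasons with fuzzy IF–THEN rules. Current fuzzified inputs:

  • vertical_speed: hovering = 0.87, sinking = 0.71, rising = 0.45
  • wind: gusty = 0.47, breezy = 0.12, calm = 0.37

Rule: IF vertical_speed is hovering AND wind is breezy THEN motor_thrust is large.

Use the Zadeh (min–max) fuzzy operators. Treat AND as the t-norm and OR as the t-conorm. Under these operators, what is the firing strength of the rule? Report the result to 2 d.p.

firing strength: hovering=0.87, breezy=0.12; AND[min(a, b)] → w = 0.12

0.12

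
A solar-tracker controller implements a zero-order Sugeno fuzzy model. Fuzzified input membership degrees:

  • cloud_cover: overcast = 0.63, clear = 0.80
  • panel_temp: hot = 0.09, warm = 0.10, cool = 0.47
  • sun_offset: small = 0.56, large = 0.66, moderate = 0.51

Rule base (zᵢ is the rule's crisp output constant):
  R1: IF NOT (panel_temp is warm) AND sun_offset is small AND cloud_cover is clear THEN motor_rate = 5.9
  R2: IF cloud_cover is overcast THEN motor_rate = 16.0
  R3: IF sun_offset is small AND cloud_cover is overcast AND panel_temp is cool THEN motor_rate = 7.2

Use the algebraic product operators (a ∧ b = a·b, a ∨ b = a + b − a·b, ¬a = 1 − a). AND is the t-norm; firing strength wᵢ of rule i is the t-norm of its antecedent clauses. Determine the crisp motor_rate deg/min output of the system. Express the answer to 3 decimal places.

R1 (z=5.9): ¬warm=1−0.10=0.90, small=0.56, clear=0.80; AND[a·b] → w = 0.4032
R2 (z=16.0): overcast=0.63 → w = 0.6300
R3 (z=7.2): small=0.56, overcast=0.63, cool=0.47; AND[a·b] → w = 0.1658
Weighted average = (0.4032·5.9 + 0.6300·16.0 + 0.1658·7.2) / (0.4032 + 0.6300 + 0.1658)
  = 13.6528 / 1.1990 = 11.387

11.387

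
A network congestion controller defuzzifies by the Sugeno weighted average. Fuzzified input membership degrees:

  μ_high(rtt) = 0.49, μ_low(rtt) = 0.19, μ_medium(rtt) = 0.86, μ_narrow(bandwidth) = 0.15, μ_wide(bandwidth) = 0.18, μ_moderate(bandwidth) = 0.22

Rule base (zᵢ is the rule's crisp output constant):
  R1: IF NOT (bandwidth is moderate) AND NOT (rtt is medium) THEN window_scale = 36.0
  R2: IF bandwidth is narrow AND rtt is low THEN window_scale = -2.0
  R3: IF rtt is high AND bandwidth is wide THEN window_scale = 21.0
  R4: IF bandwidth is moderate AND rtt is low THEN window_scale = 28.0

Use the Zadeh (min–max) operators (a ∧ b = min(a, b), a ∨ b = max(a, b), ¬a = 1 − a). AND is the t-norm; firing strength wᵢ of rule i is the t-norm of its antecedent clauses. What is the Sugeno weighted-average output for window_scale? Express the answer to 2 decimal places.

20.97

R1 (z=36.0): ¬moderate=1−0.22=0.78, ¬medium=1−0.86=0.14; AND[min(a, b)] → w = 0.14
R2 (z=-2.0): narrow=0.15, low=0.19; AND[min(a, b)] → w = 0.15
R3 (z=21.0): high=0.49, wide=0.18; AND[min(a, b)] → w = 0.18
R4 (z=28.0): moderate=0.22, low=0.19; AND[min(a, b)] → w = 0.19
Weighted average = (0.14·36.0 + 0.15·-2.0 + 0.18·21.0 + 0.19·28.0) / (0.14 + 0.15 + 0.18 + 0.19)
  = 13.8400 / 0.6600 = 20.97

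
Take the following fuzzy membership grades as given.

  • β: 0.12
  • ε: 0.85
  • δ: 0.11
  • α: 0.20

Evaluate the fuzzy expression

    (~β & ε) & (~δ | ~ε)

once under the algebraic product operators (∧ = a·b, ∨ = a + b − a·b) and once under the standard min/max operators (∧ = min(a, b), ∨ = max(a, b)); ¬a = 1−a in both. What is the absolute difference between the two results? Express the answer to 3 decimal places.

0.172

Under algebraic product:
  ~β = 1 − 0.1200 = 0.8800
  ~β & ε = a·b on (0.8800, 0.8500) = 0.7480
  ~δ = 1 − 0.1100 = 0.8900
  ~ε = 1 − 0.8500 = 0.1500
  ~δ | ~ε = a + b − a·b on (0.8900, 0.1500) = 0.9065
  (~β & ε) & (~δ | ~ε) = a·b on (0.7480, 0.9065) = 0.6781
  → value = 0.6781
Under standard min/max:
  ~β = 1 − 0.12 = 0.88
  ~β & ε = min(a, b) on (0.88, 0.85) = 0.85
  ~δ = 1 − 0.11 = 0.89
  ~ε = 1 − 0.85 = 0.15
  ~δ | ~ε = max(a, b) on (0.89, 0.15) = 0.89
  (~β & ε) & (~δ | ~ε) = min(a, b) on (0.85, 0.89) = 0.85
  → value = 0.8500
|0.6781 − 0.8500| = 0.172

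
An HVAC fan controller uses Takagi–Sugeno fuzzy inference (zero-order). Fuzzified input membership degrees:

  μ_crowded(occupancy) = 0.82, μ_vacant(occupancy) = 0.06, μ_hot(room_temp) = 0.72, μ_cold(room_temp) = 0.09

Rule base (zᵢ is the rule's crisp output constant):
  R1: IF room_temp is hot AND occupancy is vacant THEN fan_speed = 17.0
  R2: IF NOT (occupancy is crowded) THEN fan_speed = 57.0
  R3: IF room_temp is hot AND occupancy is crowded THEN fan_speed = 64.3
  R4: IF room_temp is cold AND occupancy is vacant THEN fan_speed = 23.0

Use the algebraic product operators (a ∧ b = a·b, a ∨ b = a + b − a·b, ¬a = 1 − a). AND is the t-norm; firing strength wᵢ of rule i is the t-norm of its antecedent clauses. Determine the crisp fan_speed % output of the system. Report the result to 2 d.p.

R1 (z=17.0): hot=0.72, vacant=0.06; AND[a·b] → w = 0.0432
R2 (z=57.0): ¬crowded=1−0.82=0.18 → w = 0.1800
R3 (z=64.3): hot=0.72, crowded=0.82; AND[a·b] → w = 0.5904
R4 (z=23.0): cold=0.09, vacant=0.06; AND[a·b] → w = 0.0054
Weighted average = (0.0432·17.0 + 0.1800·57.0 + 0.5904·64.3 + 0.0054·23.0) / (0.0432 + 0.1800 + 0.5904 + 0.0054)
  = 49.0813 / 0.8190 = 59.93

59.93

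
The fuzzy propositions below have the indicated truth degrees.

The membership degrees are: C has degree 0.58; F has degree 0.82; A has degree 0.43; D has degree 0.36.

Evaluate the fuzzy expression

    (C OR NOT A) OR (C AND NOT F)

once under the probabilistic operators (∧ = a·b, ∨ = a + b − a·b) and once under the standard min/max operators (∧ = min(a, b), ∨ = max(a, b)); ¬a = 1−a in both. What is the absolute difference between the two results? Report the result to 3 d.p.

Under probabilistic:
  NOT A = 1 − 0.4300 = 0.5700
  C OR NOT A = a + b − a·b on (0.5800, 0.5700) = 0.8194
  NOT F = 1 − 0.8200 = 0.1800
  C AND NOT F = a·b on (0.5800, 0.1800) = 0.1044
  (C OR NOT A) OR (C AND NOT F) = a + b − a·b on (0.8194, 0.1044) = 0.8383
  → value = 0.8383
Under standard min/max:
  NOT A = 1 − 0.43 = 0.57
  C OR NOT A = max(a, b) on (0.58, 0.57) = 0.58
  NOT F = 1 − 0.82 = 0.18
  C AND NOT F = min(a, b) on (0.58, 0.18) = 0.18
  (C OR NOT A) OR (C AND NOT F) = max(a, b) on (0.58, 0.18) = 0.58
  → value = 0.5800
|0.8383 − 0.5800| = 0.258

0.258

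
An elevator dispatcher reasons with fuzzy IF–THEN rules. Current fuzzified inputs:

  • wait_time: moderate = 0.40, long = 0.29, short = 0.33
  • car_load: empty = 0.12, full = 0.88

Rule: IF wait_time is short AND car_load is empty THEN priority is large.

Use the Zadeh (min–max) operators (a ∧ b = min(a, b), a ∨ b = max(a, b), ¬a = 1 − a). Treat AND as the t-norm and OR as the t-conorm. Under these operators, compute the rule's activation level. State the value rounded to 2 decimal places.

firing strength: short=0.33, empty=0.12; AND[min(a, b)] → w = 0.12

0.12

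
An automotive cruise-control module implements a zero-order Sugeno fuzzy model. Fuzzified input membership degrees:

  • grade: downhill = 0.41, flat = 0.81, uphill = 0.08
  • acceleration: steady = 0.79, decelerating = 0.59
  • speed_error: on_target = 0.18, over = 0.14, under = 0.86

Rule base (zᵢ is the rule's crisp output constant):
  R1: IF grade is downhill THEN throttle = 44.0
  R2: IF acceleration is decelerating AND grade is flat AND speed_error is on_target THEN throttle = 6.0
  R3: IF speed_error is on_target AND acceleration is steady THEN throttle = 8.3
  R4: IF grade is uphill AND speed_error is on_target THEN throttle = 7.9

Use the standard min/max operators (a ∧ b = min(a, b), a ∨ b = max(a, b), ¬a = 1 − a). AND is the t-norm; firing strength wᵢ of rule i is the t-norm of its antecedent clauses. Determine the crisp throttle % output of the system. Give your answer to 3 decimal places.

R1 (z=44.0): downhill=0.41 → w = 0.41
R2 (z=6.0): decelerating=0.59, flat=0.81, on_target=0.18; AND[min(a, b)] → w = 0.18
R3 (z=8.3): on_target=0.18, steady=0.79; AND[min(a, b)] → w = 0.18
R4 (z=7.9): uphill=0.08, on_target=0.18; AND[min(a, b)] → w = 0.08
Weighted average = (0.41·44.0 + 0.18·6.0 + 0.18·8.3 + 0.08·7.9) / (0.41 + 0.18 + 0.18 + 0.08)
  = 21.2460 / 0.8500 = 24.995

24.995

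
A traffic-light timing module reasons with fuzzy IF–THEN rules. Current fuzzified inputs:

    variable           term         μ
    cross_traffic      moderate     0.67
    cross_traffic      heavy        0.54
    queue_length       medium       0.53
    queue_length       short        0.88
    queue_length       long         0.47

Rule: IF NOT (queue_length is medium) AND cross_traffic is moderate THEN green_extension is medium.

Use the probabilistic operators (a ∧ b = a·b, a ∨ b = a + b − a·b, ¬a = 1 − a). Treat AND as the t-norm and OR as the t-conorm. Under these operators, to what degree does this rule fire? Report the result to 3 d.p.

0.315

firing strength: ¬medium=1−0.53=0.47, moderate=0.67; AND[a·b] → w = 0.3149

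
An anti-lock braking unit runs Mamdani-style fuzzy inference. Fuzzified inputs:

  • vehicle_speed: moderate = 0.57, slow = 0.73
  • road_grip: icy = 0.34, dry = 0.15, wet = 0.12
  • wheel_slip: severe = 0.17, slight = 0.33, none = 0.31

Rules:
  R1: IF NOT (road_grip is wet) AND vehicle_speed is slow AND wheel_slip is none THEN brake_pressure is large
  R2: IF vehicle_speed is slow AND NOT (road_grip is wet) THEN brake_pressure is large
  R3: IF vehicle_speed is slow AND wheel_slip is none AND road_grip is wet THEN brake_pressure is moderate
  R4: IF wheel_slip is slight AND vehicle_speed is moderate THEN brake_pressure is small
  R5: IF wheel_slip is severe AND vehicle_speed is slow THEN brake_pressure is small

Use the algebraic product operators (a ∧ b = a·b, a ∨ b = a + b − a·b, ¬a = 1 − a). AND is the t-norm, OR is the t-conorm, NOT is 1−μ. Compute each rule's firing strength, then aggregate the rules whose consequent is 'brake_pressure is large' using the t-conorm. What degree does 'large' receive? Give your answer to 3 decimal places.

R1: ¬wet=1−0.12=0.88, slow=0.73, none=0.31; AND[a·b] → w = 0.1991
R2: slow=0.73, ¬wet=1−0.12=0.88; AND[a·b] → w = 0.6424
R3: slow=0.73, none=0.31, wet=0.12; AND[a·b] → w = 0.0272
R4: slight=0.33, moderate=0.57; AND[a·b] → w = 0.1881
R5: severe=0.17, slow=0.73; AND[a·b] → w = 0.1241
Rules with consequent 'large': {R1, R2} → strengths 0.1991, 0.6424
Aggregate via t-conorm [a + b − a·b]: 0.7136

0.714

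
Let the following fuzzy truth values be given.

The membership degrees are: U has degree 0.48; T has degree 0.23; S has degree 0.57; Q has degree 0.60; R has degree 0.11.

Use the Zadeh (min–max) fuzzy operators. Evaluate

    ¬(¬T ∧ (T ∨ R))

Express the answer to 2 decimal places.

0.77

¬T = 1 − 0.23 = 0.77
T ∨ R = max(a, b) on (0.23, 0.11) = 0.23
¬T ∧ (T ∨ R) = min(a, b) on (0.77, 0.23) = 0.23
¬(¬T ∧ (T ∨ R)) = 1 − 0.23 = 0.77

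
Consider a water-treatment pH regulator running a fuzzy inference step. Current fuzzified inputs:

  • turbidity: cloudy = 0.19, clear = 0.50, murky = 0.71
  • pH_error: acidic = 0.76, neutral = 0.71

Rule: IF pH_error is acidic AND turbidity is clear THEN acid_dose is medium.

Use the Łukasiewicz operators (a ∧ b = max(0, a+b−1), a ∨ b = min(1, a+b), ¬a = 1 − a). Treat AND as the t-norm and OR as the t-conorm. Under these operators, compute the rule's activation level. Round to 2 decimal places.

0.26

firing strength: acidic=0.76, clear=0.50; AND[max(0, a+b−1)] → w = 0.26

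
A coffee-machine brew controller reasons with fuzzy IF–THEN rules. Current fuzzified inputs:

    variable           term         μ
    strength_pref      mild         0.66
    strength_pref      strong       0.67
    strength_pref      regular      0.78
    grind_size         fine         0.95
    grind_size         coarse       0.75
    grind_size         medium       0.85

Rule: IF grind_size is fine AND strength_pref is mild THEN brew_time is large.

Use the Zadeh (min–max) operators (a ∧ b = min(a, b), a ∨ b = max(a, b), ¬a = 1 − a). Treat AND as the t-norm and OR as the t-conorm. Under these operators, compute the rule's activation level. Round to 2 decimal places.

0.66

firing strength: fine=0.95, mild=0.66; AND[min(a, b)] → w = 0.66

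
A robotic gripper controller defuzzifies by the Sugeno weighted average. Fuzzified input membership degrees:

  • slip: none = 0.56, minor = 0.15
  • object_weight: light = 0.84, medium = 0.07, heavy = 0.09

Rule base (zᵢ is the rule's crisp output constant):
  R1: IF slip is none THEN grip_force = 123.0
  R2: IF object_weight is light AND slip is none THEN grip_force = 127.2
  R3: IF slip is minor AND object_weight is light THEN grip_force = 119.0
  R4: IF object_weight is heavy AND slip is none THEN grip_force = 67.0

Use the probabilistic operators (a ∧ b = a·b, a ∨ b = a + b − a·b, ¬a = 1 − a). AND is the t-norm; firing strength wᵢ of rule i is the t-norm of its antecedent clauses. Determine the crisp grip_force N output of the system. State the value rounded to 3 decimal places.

R1 (z=123.0): none=0.56 → w = 0.5600
R2 (z=127.2): light=0.84, none=0.56; AND[a·b] → w = 0.4704
R3 (z=119.0): minor=0.15, light=0.84; AND[a·b] → w = 0.1260
R4 (z=67.0): heavy=0.09, none=0.56; AND[a·b] → w = 0.0504
Weighted average = (0.5600·123.0 + 0.4704·127.2 + 0.1260·119.0 + 0.0504·67.0) / (0.5600 + 0.4704 + 0.1260 + 0.0504)
  = 147.0857 / 1.2068 = 121.881

121.881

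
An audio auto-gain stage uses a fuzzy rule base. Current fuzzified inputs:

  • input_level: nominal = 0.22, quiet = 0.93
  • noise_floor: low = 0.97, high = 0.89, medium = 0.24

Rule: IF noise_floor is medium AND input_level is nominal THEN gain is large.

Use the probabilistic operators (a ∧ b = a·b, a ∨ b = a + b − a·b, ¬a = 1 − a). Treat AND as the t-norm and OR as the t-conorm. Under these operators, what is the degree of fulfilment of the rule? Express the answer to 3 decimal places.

0.053

firing strength: medium=0.24, nominal=0.22; AND[a·b] → w = 0.0528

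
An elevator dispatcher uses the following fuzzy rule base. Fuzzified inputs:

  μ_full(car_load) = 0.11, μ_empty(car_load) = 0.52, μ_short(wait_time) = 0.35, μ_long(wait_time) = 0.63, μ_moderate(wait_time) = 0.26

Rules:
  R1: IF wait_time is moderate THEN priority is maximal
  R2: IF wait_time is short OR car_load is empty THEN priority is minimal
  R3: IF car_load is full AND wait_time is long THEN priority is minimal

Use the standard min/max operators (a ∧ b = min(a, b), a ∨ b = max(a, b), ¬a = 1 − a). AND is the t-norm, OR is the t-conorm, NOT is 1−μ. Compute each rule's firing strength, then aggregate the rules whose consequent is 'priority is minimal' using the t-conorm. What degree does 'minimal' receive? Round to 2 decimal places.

R1: moderate=0.26 → w = 0.26
R2: short=0.35, empty=0.52; OR[max(a, b)] → w = 0.52
R3: full=0.11, long=0.63; AND[min(a, b)] → w = 0.11
Rules with consequent 'minimal': {R2, R3} → strengths 0.52, 0.11
Aggregate via t-conorm [max(a, b)]: 0.52

0.52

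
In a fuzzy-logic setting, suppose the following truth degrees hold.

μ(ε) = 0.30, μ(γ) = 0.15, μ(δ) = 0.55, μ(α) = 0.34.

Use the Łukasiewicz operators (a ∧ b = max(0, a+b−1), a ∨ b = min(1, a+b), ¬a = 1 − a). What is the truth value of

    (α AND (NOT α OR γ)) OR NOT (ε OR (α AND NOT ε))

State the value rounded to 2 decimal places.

0.81

NOT α = 1 − 0.34 = 0.66
NOT α OR γ = min(1, a+b) on (0.66, 0.15) = 0.81
α AND (NOT α OR γ) = max(0, a+b−1) on (0.34, 0.81) = 0.15
NOT ε = 1 − 0.30 = 0.70
α AND NOT ε = max(0, a+b−1) on (0.34, 0.70) = 0.04
ε OR (α AND NOT ε) = min(1, a+b) on (0.30, 0.04) = 0.34
NOT (ε OR (α AND NOT ε)) = 1 − 0.34 = 0.66
(α AND (NOT α OR γ)) OR NOT (ε OR (α AND NOT ε)) = min(1, a+b) on (0.15, 0.66) = 0.81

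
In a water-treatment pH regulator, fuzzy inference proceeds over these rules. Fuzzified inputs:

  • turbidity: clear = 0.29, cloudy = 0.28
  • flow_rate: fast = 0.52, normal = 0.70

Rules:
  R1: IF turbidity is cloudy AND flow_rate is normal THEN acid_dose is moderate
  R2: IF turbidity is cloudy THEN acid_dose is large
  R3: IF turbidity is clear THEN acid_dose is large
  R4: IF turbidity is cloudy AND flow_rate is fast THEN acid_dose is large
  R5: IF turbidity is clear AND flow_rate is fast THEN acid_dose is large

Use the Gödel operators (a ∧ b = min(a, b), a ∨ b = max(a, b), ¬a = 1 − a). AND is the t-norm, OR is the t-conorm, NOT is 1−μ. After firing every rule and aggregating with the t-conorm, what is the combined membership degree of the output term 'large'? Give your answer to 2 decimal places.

R1: cloudy=0.28, normal=0.70; AND[min(a, b)] → w = 0.28
R2: cloudy=0.28 → w = 0.28
R3: clear=0.29 → w = 0.29
R4: cloudy=0.28, fast=0.52; AND[min(a, b)] → w = 0.28
R5: clear=0.29, fast=0.52; AND[min(a, b)] → w = 0.29
Rules with consequent 'large': {R2, R3, R4, R5} → strengths 0.28, 0.29, 0.28, 0.29
Aggregate via t-conorm [max(a, b)]: 0.29

0.29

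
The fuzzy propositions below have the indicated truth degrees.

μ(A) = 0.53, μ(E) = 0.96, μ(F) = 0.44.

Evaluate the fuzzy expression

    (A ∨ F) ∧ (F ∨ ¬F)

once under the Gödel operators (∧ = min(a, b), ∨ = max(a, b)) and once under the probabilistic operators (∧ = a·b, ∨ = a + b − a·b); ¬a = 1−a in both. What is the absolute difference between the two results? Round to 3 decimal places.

0.025

Under Gödel:
  A ∨ F = max(a, b) on (0.53, 0.44) = 0.53
  ¬F = 1 − 0.44 = 0.56
  F ∨ ¬F = max(a, b) on (0.44, 0.56) = 0.56
  (A ∨ F) ∧ (F ∨ ¬F) = min(a, b) on (0.53, 0.56) = 0.53
  → value = 0.5300
Under probabilistic:
  A ∨ F = a + b − a·b on (0.5300, 0.4400) = 0.7368
  ¬F = 1 − 0.4400 = 0.5600
  F ∨ ¬F = a + b − a·b on (0.4400, 0.5600) = 0.7536
  (A ∨ F) ∧ (F ∨ ¬F) = a·b on (0.7368, 0.7536) = 0.5553
  → value = 0.5553
|0.5300 − 0.5553| = 0.025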